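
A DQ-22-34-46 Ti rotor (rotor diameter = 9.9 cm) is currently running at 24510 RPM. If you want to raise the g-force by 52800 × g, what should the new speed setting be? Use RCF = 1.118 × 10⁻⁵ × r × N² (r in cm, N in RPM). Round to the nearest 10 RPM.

≈ 39430 RPM

r = 9.9 / 2 = 4.95 cm
Current RCF = 1.118 × 10⁻⁵ × 4.95 × (24510)² = 1.118 × 10⁻⁵ × 4.95 × 600,740,100 ≈ 33,245.6 × g
Target RCF = 33,245.6 + 52,800 = 86,045.6 × g
N² = 86,045.6 / (5.5341 × 10⁻⁵) = 1,554,825,536
N ≈ √1,554,825,536 ≈ 39,431.3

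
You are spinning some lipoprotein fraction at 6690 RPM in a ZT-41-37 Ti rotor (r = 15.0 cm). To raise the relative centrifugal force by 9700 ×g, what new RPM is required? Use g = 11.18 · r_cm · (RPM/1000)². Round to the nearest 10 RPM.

10130 RPM

Current RCF = 11.18 × 15 × (6.69)² = 11.18 × 15 × 44.7561 ≈ 7,505.6 × g
Target RCF = 7,505.6 + 9,700 = 17,205.6 × g
(N/1000)² = 17,205.6 / 167.7 = 102.5975
N = 1000 × √102.5975 ≈ 10,129.0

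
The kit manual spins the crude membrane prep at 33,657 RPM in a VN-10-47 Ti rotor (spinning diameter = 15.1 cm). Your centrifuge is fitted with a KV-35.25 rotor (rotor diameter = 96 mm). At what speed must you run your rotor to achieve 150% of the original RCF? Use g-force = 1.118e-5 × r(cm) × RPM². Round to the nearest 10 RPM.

Original rotor: r = 15.1 / 2 = 7.55 cm
RCF_original = 1.118 × 10⁻⁵ × 7.55 × (33657)² = 1.118 × 10⁻⁵ × 7.55 × 1,132,793,649 ≈ 95,618 × g
Target RCF = 1.5 × 95,618 ≈ 143,427 × g
Your rotor: r = 96 mm / 2 = 48 mm = 4.8 cm
143,427 = 1.118 × 10⁻⁵ × 4.8 × N²
N² = 143,427 / (5.3664 × 10⁻⁵) = 2,672,685,599
N ≈ √2,672,685,599 ≈ 51,698.0

≈ 51700 RPM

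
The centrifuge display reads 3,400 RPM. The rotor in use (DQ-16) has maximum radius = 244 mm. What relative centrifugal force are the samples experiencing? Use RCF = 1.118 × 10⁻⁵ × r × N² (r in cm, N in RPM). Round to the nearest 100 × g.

r = 244 mm = 24.4 cm
RCF = 1.118 × 10⁻⁵ × r × N²
RCF = 1.118 × 10⁻⁵ × 24.4 × (3400)² = 1.118 × 10⁻⁵ × 24.4 × 11,560,000 ≈ 3,153.5 × g

≈ 3200 × g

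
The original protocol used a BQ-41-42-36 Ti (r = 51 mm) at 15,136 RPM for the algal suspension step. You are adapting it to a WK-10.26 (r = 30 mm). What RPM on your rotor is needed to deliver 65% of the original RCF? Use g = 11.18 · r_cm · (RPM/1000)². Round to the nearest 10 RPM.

15910 RPM

Original rotor: r = 51 mm = 5.1 cm
RCF_original = 11.18 × 5.1 × (15.136)² = 11.18 × 5.1 × 229.098496 ≈ 13,062.7 × g
Target RCF = 0.65 × 13,062.7 ≈ 8,490.8 × g
Your rotor: r = 30 mm = 3.0 cm
8,490.8 = 11.18 × 3 × (N/1000)²
(N/1000)² = 8,490.8 / 33.54 = 253.1544
N = 1000 × √253.1544 ≈ 15,910.8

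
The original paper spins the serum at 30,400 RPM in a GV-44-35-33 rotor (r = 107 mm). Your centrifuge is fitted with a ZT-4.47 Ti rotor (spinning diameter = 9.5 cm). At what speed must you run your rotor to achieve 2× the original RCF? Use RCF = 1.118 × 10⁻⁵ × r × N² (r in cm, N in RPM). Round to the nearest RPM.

≈ 64526 RPM

Original rotor: r = 107 mm = 10.7 cm
RCF_original = 1.118 × 10⁻⁵ × 10.7 × (30400)² = 1.118 × 10⁻⁵ × 10.7 × 924,160,000 ≈ 110,553.6 × g
Target RCF = 2 × 110,553.6 ≈ 221,107.2 × g
Your rotor: r = 9.5 / 2 = 4.75 cm
221,107.2 = 1.118 × 10⁻⁵ × 4.75 × N²
N² = 221,107.2 / (5.3105 × 10⁻⁵) = 4,163,585,350
N ≈ √4,163,585,350 ≈ 64,525.9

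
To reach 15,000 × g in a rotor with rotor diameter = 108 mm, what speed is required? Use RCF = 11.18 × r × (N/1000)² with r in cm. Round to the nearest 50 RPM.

r = 108 mm / 2 = 54 mm = 5.4 cm
15,000 = 11.18 × 5.4 × (N/1000)²
(N/1000)² = 15,000 / 60.372 = 248.4596
N = 1000 × √248.4596 ≈ 15,762.6

15750 RPM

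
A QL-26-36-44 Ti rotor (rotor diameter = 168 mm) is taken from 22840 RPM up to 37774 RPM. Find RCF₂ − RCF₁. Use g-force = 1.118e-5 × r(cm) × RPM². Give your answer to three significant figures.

85000 × g

r = 168 mm / 2 = 84 mm = 8.4 cm
RCF₁ = 1.118 × 10⁻⁵ × 8.4 × (22840)² = 1.118 × 10⁻⁵ × 8.4 × 521,665,600 ≈ 48,990.7 × g
RCF₂ = 1.118 × 10⁻⁵ × 8.4 × (37774)² = 1.118 × 10⁻⁵ × 8.4 × 1,426,875,076 ≈ 134,000.7 × g
Increase = 134,000.7 − 48,990.7 = 85,010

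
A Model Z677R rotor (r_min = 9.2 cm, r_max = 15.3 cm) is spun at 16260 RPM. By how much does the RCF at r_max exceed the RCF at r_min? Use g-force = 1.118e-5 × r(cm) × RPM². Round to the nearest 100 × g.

RCF_max = 1.118 × 10⁻⁵ × 15.3 × (16260)² = 1.118 × 10⁻⁵ × 15.3 × 264,387,600 ≈ 45,224.6 × g
RCF_min = 1.118 × 10⁻⁵ × 9.2 × (16260)² = 1.118 × 10⁻⁵ × 9.2 × 264,387,600 ≈ 27,193.9 × g
ΔRCF = 45,224.6 − 27,193.9 = 18,030.7

≈ 18000 x g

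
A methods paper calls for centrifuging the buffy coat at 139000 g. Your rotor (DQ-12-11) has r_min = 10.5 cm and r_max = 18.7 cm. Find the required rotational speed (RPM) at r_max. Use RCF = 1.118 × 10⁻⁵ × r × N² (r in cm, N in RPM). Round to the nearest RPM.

N ≈ 25785 RPM

Use r_max = 18.7 cm.
139,000 = 1.118 × 10⁻⁵ × 18.7 × N²
N² = 139,000 / (20.9066 × 10⁻⁵) = 664,861,814
N ≈ √664,861,814 ≈ 25,784.9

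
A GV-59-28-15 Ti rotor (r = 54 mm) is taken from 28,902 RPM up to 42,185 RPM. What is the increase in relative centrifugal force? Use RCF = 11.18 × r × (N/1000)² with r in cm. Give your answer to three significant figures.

57000 × g

r = 54 mm = 5.4 cm
RCF₁ = 11.18 × 5.4 × (28.902)² = 11.18 × 5.4 × 835.325604 ≈ 50,430.3 × g
RCF₂ = 11.18 × 5.4 × (42.185)² = 11.18 × 5.4 × 1,779.574225 ≈ 107,436.5 × g
Increase = 107,436.5 − 50,430.3 = 57,006.2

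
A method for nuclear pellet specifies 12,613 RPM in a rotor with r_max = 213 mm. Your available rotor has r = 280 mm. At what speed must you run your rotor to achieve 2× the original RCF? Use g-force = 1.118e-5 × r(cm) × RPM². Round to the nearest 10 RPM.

15560 RPM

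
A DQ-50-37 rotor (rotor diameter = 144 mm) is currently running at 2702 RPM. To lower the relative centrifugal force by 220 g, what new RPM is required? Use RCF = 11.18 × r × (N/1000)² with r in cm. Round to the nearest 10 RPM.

N₂ ≈ 2140 RPM

r = 144 mm / 2 = 72 mm = 7.2 cm
Current RCF = 11.18 × 7.2 × (2.702)² = 11.18 × 7.2 × 7.300804 ≈ 587.7 × g
Target RCF = 587.7 − 220 = 367.7 × g
(N/1000)² = 367.7 / 80.496 = 4.567929
N = 1000 × √4.567929 ≈ 2,137.3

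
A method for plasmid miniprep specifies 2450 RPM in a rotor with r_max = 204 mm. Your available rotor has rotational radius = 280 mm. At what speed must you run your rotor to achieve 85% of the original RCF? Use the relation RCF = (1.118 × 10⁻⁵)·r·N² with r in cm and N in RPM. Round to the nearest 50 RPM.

≈ 1950 RPM

Original rotor: r = 204 mm = 20.4 cm
RCF_original = 1.118 × 10⁻⁵ × 20.4 × (2450)² = 1.118 × 10⁻⁵ × 20.4 × 6,002,500 ≈ 1,369 × g
Target RCF = 0.85 × 1,369 ≈ 1,163.6 × g
Your rotor: r = 280 mm = 28.0 cm
1,163.6 = 1.118 × 10⁻⁵ × 28 × N²
N² = 1,163.6 / (31.304 × 10⁻⁵) = 3,717,097
N ≈ √3,717,097 ≈ 1,928.0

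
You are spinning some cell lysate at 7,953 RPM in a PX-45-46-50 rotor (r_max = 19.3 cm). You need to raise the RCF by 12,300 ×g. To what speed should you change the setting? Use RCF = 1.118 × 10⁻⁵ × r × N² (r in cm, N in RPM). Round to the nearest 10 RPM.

Current RCF = 1.118 × 10⁻⁵ × 19.3 × (7953)² = 1.118 × 10⁻⁵ × 19.3 × 63,250,209 ≈ 13,647.8 × g
Target RCF = 13,647.8 + 12,300 = 25,947.8 × g
N² = 25,947.8 / (21.5774 × 10⁻⁵) = 120,254,526
N ≈ √120,254,526 ≈ 10,966.1

≈ 10970 RPM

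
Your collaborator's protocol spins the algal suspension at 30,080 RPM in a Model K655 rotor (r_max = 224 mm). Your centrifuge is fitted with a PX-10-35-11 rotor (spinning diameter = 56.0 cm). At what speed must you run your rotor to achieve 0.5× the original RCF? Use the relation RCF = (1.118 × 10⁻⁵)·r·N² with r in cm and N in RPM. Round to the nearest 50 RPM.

19000 RPM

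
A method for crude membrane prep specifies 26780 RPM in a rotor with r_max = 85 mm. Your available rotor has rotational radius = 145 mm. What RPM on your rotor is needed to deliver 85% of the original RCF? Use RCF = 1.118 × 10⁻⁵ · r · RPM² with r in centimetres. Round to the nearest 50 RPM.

18900 RPM

Original rotor: r = 85 mm = 8.5 cm
RCF_original = 1.118 × 10⁻⁵ × 8.5 × (26780)² = 1.118 × 10⁻⁵ × 8.5 × 717,168,400 ≈ 68,152.5 × g
Target RCF = 0.85 × 68,152.5 ≈ 57,929.6 × g
Your rotor: r = 145 mm = 14.5 cm
57,929.6 = 1.118 × 10⁻⁵ × 14.5 × N²
N² = 57,929.6 / (16.211 × 10⁻⁵) = 357,347,480
N ≈ √357,347,480 ≈ 18,903.6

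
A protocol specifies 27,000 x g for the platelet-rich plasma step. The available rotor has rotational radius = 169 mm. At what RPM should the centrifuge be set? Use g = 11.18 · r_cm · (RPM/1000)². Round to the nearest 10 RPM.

≈ 11950 RPM

r = 169 mm = 16.9 cm
RCF = 11.18 × r × (N/1000)²
27,000 = 11.18 × 16.9 × (N/1000)²
(N/1000)² = 27,000 / 188.942 = 142.901
N = 1000 × √142.901 ≈ 11,954.1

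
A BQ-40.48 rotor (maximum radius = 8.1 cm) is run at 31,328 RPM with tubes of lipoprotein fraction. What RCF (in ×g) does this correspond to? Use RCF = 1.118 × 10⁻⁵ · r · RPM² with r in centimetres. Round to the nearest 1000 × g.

RCF = 1.118 × 10⁻⁵ × r × N²
RCF = 1.118 × 10⁻⁵ × 8.1 × (31328)² = 1.118 × 10⁻⁵ × 8.1 × 981,443,584 ≈ 88,877.6 × g

RCF ≈ 89000 ×g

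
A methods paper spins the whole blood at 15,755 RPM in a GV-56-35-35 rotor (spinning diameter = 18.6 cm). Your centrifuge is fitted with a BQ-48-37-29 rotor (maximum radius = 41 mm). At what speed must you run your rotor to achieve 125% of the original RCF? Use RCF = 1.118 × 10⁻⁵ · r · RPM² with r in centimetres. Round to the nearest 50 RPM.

Original rotor: r = 18.6 / 2 = 9.3 cm
RCF = 1.118 × 10⁻⁵ × r × N²
RCF_original = 1.118 × 10⁻⁵ × 9.3 × (15755)² = 1.118 × 10⁻⁵ × 9.3 × 248,220,025 ≈ 25,808.4 × g
Target RCF = 1.25 × 25,808.4 ≈ 32,260.5 × g
Your rotor: r = 41 mm = 4.1 cm
32,260.5 = 1.118 × 10⁻⁵ × 4.1 × N²
N² = 32,260.5 / (4.5838 × 10⁻⁵) = 703,793,796
N ≈ √703,793,796 ≈ 26,529.1

≈ 26550 RPM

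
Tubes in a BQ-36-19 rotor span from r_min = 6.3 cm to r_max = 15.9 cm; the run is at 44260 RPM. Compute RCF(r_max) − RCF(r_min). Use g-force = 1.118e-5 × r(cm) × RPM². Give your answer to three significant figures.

RCF_max = 1.118 × 10⁻⁵ × 15.9 × (44260)² = 1.118 × 10⁻⁵ × 15.9 × 1,958,947,600 ≈ 348,226.4 × g
RCF_min = 1.118 × 10⁻⁵ × 6.3 × (44260)² = 1.118 × 10⁻⁵ × 6.3 × 1,958,947,600 ≈ 137,976.5 × g
ΔRCF = 348,226.4 − 137,976.5 = 210,249.9

ΔRCF ≈ 210000 × g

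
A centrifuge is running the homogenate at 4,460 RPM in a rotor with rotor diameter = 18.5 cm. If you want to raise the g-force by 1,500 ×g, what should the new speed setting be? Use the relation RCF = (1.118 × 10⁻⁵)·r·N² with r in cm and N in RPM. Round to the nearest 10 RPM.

5860 RPM

r = 18.5 / 2 = 9.25 cm
Current RCF = 1.118 × 10⁻⁵ × 9.25 × (4460)² = 1.118 × 10⁻⁵ × 9.25 × 19,891,600 ≈ 2,057.1 × g
Target RCF = 2,057.1 + 1,500 = 3,557.1 × g
N² = 3,557.1 / (10.3415 × 10⁻⁵) = 34,396,364
N ≈ √34,396,364 ≈ 5,864.8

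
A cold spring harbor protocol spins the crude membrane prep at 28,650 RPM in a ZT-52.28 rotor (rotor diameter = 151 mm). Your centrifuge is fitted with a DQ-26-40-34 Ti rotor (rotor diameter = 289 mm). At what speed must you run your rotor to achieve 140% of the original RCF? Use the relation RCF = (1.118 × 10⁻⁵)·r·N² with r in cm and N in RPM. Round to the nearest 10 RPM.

24500 RPM

Original rotor: r = 151 mm / 2 = 75.5 mm = 7.55 cm
RCF_original = 1.118 × 10⁻⁵ × 7.55 × (28650)² = 1.118 × 10⁻⁵ × 7.55 × 820,822,500 ≈ 69,284.8 × g
Target RCF = 1.4 × 69,284.8 ≈ 96,998.7 × g
Your rotor: r = 289 mm / 2 = 144.5 mm = 14.45 cm
96,998.7 = 1.118 × 10⁻⁵ × 14.45 × N²
N² = 96,998.7 / (16.1551 × 10⁻⁵) = 600,421,539
N ≈ √600,421,539 ≈ 24,503.5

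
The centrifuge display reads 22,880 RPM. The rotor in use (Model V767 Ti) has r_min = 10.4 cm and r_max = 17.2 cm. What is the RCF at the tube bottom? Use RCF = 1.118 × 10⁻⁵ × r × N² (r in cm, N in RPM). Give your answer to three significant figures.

≈ 101000 x g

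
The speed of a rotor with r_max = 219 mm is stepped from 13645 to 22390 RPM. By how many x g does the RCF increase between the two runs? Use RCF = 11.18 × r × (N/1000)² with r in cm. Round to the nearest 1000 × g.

≈ 77000 x g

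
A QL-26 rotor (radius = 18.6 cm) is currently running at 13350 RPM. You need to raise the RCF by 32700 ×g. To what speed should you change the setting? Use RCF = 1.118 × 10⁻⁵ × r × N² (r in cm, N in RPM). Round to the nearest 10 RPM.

Current RCF = 1.118 × 10⁻⁵ × 18.6 × (13350)² = 1.118 × 10⁻⁵ × 18.6 × 178,222,500 ≈ 37,061 × g
Target RCF = 37,061 + 32,700 = 69,761 × g
N² = 69,761 / (20.7948 × 10⁻⁵) = 335,473,291
N ≈ √335,473,291 ≈ 18,315.9

18320 RPM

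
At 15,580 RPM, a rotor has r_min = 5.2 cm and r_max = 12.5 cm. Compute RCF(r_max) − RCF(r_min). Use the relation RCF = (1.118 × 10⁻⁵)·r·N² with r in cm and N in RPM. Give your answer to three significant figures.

ΔRCF ≈ 19800 x g

ΔRCF = 1.118 × 10⁻⁵ × (r_max − r_min) × N² = 1.118 × 10⁻⁵ × 7.3 × 242,736,400 ≈ 19,810.7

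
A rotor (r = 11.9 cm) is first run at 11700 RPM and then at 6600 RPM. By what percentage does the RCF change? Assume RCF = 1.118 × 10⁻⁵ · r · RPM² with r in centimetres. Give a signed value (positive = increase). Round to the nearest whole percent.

RCF ∝ N², so the ratio is (6600/11700)² = (0.564103)² = 0.3182.
Change = 0.3182 − 1 = -0.6818 → -68.2%.

-68%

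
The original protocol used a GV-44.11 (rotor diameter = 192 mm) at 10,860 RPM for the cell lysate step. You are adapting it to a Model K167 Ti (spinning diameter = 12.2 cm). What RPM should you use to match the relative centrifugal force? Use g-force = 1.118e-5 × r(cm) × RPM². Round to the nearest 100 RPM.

Original rotor: r = 192 mm / 2 = 96 mm = 9.6 cm
RCF_original = 1.118 × 10⁻⁵ × 9.6 × (10860)² = 1.118 × 10⁻⁵ × 9.6 × 117,939,600 ≈ 12,658.2 × g
Your rotor: r = 12.2 / 2 = 6.1 cm
12,658.2 = 1.118 × 10⁻⁵ × 6.1 × N²
N² = 12,658.2 / (6.8198 × 10⁻⁵) = 185,609,549
N ≈ √185,609,549 ≈ 13,623.9

≈ 13600 RPM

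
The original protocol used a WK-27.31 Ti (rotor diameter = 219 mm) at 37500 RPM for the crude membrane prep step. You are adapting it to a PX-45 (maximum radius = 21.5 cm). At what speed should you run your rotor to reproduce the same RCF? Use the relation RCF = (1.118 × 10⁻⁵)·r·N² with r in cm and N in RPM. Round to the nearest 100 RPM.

26800 RPM

Original rotor: r = 219 mm / 2 = 109.5 mm = 10.95 cm
RCF = 1.118 × 10⁻⁵ × r × N²
RCF_original = 1.118 × 10⁻⁵ × 10.95 × (37500)² = 1.118 × 10⁻⁵ × 10.95 × 1,406,250,000 ≈ 172,154.5 × g
172,154.5 = 1.118 × 10⁻⁵ × 21.5 × N²
N² = 172,154.5 / (24.037 × 10⁻⁵) = 716,206,265
N ≈ √716,206,265 ≈ 26,762.0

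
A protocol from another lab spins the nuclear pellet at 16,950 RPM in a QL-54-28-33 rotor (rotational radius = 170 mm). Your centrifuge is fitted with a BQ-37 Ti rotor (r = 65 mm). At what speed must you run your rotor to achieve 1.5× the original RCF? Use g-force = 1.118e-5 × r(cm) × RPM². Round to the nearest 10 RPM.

Original rotor: r = 170 mm = 17.0 cm
RCF_original = 1.118 × 10⁻⁵ × 17 × (16950)² = 1.118 × 10⁻⁵ × 17 × 287,302,500 ≈ 54,604.7 × g
Target RCF = 1.5 × 54,604.7 ≈ 81,907 × g
Your rotor: r = 65 mm = 6.5 cm
81,907 = 1.118 × 10⁻⁵ × 6.5 × N²
N² = 81,907 / (7.267 × 10⁻⁵) = 1,127,108,848
N ≈ √1,127,108,848 ≈ 33,572.4

33570 RPM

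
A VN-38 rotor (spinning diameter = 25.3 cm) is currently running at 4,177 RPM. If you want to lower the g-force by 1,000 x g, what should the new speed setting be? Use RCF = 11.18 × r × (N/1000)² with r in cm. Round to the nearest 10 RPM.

≈ 3220 RPM

r = 25.3 / 2 = 12.65 cm
Current RCF = 11.18 × 12.65 × (4.177)² = 11.18 × 12.65 × 17.447329 ≈ 2,467.5 × g
Target RCF = 2,467.5 − 1,000 = 1,467.5 × g
(N/1000)² = 1,467.5 / 141.427 = 10.37638
N = 1000 × √10.37638 ≈ 3,221.2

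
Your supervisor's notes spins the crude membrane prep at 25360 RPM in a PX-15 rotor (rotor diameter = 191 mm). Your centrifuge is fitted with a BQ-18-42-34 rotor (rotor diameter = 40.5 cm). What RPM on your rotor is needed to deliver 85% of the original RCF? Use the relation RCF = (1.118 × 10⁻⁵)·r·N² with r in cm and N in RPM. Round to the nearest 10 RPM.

Original rotor: r = 191 mm / 2 = 95.5 mm = 9.55 cm
RCF_original = 1.118 × 10⁻⁵ × 9.55 × (25360)² = 1.118 × 10⁻⁵ × 9.55 × 643,129,600 ≈ 68,666.3 × g
Target RCF = 0.85 × 68,666.3 ≈ 58,366.4 × g
Your rotor: r = 40.5 / 2 = 20.25 cm
58,366.4 = 1.118 × 10⁻⁵ × 20.25 × N²
N² = 58,366.4 / (22.6395 × 10⁻⁵) = 257,807,814
N ≈ √257,807,814 ≈ 16,056.4

16060 RPM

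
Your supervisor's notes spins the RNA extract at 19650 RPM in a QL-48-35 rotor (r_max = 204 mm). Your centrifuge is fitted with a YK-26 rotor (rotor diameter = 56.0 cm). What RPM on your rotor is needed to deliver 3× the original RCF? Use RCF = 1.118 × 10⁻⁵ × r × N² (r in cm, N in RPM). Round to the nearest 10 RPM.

≈ 29050 RPM

Original rotor: r = 204 mm = 20.4 cm
RCF = 1.118 × 10⁻⁵ × r × N²
RCF_original = 1.118 × 10⁻⁵ × 20.4 × (19650)² = 1.118 × 10⁻⁵ × 20.4 × 386,122,500 ≈ 88,063.7 × g
Target RCF = 3 × 88,063.7 ≈ 264,191.1 × g
Your rotor: r = 56.0 / 2 = 28 cm
264,191.1 = 1.118 × 10⁻⁵ × 28 × N²
N² = 264,191.1 / (31.304 × 10⁻⁵) = 843,953,169
N ≈ √843,953,169 ≈ 29,050.9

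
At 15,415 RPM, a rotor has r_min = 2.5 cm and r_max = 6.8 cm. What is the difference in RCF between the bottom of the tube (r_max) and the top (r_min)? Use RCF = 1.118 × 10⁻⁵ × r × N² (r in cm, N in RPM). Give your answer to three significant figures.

11400 x g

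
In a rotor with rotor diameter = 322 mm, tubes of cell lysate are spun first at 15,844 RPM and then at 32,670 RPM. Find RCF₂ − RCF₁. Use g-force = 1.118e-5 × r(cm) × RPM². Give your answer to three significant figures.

147000 × g

r = 322 mm / 2 = 161 mm = 16.1 cm
RCF₁ = 1.118 × 10⁻⁵ × 16.1 × (15844)² = 1.118 × 10⁻⁵ × 16.1 × 251,032,336 ≈ 45,185.3 × g
RCF₂ = 1.118 × 10⁻⁵ × 16.1 × (32670)² = 1.118 × 10⁻⁵ × 16.1 × 1,067,328,900 ≈ 192,117.1 × g
Increase = 192,117.1 − 45,185.3 = 146,931.8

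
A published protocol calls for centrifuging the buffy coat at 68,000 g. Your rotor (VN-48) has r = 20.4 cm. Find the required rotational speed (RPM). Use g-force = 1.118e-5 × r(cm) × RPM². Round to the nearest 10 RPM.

N ≈ 17270 RPM

68,000 = 1.118 × 10⁻⁵ × 20.4 × N²
N² = 68,000 / (22.8072 × 10⁻⁵) = 298,151,461
N ≈ √298,151,461 ≈ 17,267.1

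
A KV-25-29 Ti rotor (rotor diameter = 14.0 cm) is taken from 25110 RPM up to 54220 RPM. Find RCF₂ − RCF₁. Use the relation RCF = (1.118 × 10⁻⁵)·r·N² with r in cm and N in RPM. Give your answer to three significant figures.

181000 × g

r = 14.0 / 2 = 7 cm
RCF₁ = 1.118 × 10⁻⁵ × 7 × (25110)² = 1.118 × 10⁻⁵ × 7 × 630,512,100 ≈ 49,343.9 × g
RCF₂ = 1.118 × 10⁻⁵ × 7 × (54220)² = 1.118 × 10⁻⁵ × 7 × 2,939,808,400 ≈ 230,069.4 × g
Increase = 230,069.4 − 49,343.9 = 180,725.5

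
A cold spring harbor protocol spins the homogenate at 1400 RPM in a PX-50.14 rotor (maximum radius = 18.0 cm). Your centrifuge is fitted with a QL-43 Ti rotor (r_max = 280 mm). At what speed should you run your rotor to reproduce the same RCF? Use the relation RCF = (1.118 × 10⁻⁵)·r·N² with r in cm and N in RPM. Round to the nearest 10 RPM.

1120 RPM

RCF = 1.118 × 10⁻⁵ × r × N²
RCF_original = 1.118 × 10⁻⁵ × 18 × (1400)² = 1.118 × 10⁻⁵ × 18 × 1,960,000 ≈ 394.4 × g
Your rotor: r = 280 mm = 28.0 cm
394.4 = 1.118 × 10⁻⁵ × 28 × N²
N² = 394.4 / (31.304 × 10⁻⁵) = 1,259,903
N ≈ √1,259,903 ≈ 1,122.5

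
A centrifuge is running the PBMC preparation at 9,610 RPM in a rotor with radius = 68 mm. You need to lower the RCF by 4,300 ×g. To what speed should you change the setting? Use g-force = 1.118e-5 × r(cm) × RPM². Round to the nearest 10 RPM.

r = 68 mm = 6.8 cm
Current RCF = 1.118 × 10⁻⁵ × 6.8 × (9610)² = 1.118 × 10⁻⁵ × 6.8 × 92,352,100 ≈ 7,021 × g
Target RCF = 7,021 − 4,300 = 2,721 × g
N² = 2,721 / (7.6024 × 10⁻⁵) = 35,791,329
N ≈ √35,791,329 ≈ 5,982.6

5980 RPM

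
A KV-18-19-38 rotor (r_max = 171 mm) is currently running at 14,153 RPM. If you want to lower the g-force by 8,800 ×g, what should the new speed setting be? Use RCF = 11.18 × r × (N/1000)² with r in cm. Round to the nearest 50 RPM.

r = 171 mm = 17.1 cm
Current RCF = 11.18 × 17.1 × (14.153)² = 11.18 × 17.1 × 200.307409 ≈ 38,294.4 × g
Target RCF = 38,294.4 − 8,800 = 29,494.4 × g
(N/1000)² = 29,494.4 / 191.178 = 154.2772
N = 1000 × √154.2772 ≈ 12,420.8

12400 RPM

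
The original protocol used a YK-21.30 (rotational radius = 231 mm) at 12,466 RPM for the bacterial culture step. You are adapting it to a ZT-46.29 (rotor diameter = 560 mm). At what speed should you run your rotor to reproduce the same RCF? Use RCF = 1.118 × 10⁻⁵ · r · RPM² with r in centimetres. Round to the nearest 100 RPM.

11300 RPM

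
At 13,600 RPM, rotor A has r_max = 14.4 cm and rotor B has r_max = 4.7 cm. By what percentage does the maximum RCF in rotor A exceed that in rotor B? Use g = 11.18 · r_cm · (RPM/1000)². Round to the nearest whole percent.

206%

At equal RPM, RCF scales linearly with r: ratio = 14.4 / 4.7 = 3.0638.
So rotor A delivers 206.4% more g-force.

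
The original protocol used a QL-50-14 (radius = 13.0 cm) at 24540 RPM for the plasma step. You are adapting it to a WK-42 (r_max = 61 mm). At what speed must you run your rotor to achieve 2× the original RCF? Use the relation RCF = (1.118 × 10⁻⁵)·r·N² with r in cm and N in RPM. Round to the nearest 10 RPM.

≈ 50660 RPM

RCF_original = 1.118 × 10⁻⁵ × 13 × (24540)² = 1.118 × 10⁻⁵ × 13 × 602,211,600 ≈ 87,525.4 × g
Target RCF = 2 × 87,525.4 ≈ 175,050.8 × g
Your rotor: r = 61 mm = 6.1 cm
175,050.8 = 1.118 × 10⁻⁵ × 6.1 × N²
N² = 175,050.8 / (6.8198 × 10⁻⁵) = 2,566,802,546
N ≈ √2,566,802,546 ≈ 50,663.6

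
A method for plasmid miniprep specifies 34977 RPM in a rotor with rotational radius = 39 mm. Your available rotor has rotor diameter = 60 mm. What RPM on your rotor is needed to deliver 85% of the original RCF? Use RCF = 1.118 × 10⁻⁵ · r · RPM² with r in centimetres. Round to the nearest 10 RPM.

Original rotor: r = 39 mm = 3.9 cm
RCF_original = 1.118 × 10⁻⁵ × 3.9 × (34977)² = 1.118 × 10⁻⁵ × 3.9 × 1,223,390,529 ≈ 53,342.3 × g
Target RCF = 0.85 × 53,342.3 ≈ 45,341 × g
Your rotor: r = 60 mm / 2 = 30 mm = 3 cm
45,341 = 1.118 × 10⁻⁵ × 3 × N²
N² = 45,341 / (3.354 × 10⁻⁵) = 1,351,848,539
N ≈ √1,351,848,539 ≈ 36,767.5

36770 RPM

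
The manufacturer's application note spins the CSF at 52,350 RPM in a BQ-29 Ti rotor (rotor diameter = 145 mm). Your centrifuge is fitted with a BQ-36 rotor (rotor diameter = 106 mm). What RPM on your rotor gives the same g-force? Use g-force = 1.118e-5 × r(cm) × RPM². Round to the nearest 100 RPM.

≈ 61200 RPM

Original rotor: r = 145 mm / 2 = 72.5 mm = 7.25 cm
RCF_original = 1.118 × 10⁻⁵ × 7.25 × (52350)² = 1.118 × 10⁻⁵ × 7.25 × 2,740,522,500 ≈ 222,133.1 × g
Your rotor: r = 106 mm / 2 = 53 mm = 5.3 cm
222,133.1 = 1.118 × 10⁻⁵ × 5.3 × N²
N² = 222,133.1 / (5.9254 × 10⁻⁵) = 3,748,828,771
N ≈ √3,748,828,771 ≈ 61,227.7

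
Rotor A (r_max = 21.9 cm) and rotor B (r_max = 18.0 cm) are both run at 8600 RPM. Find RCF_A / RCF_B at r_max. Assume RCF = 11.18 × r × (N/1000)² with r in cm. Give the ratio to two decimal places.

1.22

At fixed N, RCF ∝ r, so RCF_A/RCF_B = r_A/r_B = 21.9 / 18.0 = 1.2167.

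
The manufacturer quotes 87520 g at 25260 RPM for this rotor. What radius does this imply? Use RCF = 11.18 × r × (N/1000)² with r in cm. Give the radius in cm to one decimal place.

87520 = 11.18 × r × (25.26)²
r = 87520 / (11.18 × 638.0676) = 87520 / 7133.596 ≈ 12.269 cm

12.3 cm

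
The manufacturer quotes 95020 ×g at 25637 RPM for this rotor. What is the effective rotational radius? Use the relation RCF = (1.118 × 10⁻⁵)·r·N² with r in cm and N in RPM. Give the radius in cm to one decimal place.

12.9 cm

95020 = 1.118 × 10⁻⁵ × r × (25637)²
r = 95020 / (1.118 × 10⁻⁵ × 657,255,769) = 95020 / 7348.119 ≈ 12.931 cm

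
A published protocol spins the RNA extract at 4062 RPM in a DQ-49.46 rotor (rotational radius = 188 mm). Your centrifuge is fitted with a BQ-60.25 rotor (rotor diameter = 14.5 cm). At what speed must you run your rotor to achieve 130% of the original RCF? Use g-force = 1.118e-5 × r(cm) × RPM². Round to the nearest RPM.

7458 RPM

Original rotor: r = 188 mm = 18.8 cm
RCF = 1.118 × 10⁻⁵ × r × N²
RCF_original = 1.118 × 10⁻⁵ × 18.8 × (4062)² = 1.118 × 10⁻⁵ × 18.8 × 16,499,844 ≈ 3,468 × g
Target RCF = 1.3 × 3,468 ≈ 4,508.4 × g
Your rotor: r = 14.5 / 2 = 7.25 cm
4,508.4 = 1.118 × 10⁻⁵ × 7.25 × N²
N² = 4,508.4 / (8.1055 × 10⁻⁵) = 55,621,492
N ≈ √55,621,492 ≈ 7,458.0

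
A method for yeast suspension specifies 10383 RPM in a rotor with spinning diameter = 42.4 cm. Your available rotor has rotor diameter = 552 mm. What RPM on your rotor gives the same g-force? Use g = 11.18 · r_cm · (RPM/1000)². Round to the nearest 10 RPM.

9100 RPM

Original rotor: r = 42.4 / 2 = 21.2 cm
RCF_original = 11.18 × 21.2 × (10.383)² = 11.18 × 21.2 × 107.806689 ≈ 25,551.9 × g
Your rotor: r = 552 mm / 2 = 276 mm = 27.6 cm
25,551.9 = 11.18 × 27.6 × (N/1000)²
(N/1000)² = 25,551.9 / 308.568 = 82.808
N = 1000 × √82.808 ≈ 9,099.9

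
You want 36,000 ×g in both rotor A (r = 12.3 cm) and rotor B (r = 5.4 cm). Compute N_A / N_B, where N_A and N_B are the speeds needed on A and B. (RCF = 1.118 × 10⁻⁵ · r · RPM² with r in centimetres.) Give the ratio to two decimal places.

0.66

At fixed RCF, N ∝ 1/√r, so N_A/N_B = √(r_B/r_A) = √(5.4/12.3) = √0.439024 = 0.6626.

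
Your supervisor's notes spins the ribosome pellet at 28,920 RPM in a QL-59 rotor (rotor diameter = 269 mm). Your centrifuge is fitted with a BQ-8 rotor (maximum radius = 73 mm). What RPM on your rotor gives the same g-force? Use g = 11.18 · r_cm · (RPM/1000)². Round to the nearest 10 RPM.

Original rotor: r = 269 mm / 2 = 134.5 mm = 13.45 cm
RCF_original = 11.18 × 13.45 × (28.92)² = 11.18 × 13.45 × 836.3664 ≈ 125,765.3 × g
Your rotor: r = 73 mm = 7.3 cm
125,765.3 = 11.18 × 7.3 × (N/1000)²
(N/1000)² = 125,765.3 / 81.614 = 1540.977
N = 1000 × √1540.977 ≈ 39,255.3

39260 RPM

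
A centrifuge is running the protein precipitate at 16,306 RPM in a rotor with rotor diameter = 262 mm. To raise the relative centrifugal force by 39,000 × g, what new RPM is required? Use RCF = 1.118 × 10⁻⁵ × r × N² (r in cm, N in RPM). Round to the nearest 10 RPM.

r = 262 mm / 2 = 131 mm = 13.1 cm
Current RCF = 1.118 × 10⁻⁵ × 13.1 × (16306)² = 1.118 × 10⁻⁵ × 13.1 × 265,885,636 ≈ 38,941.1 × g
Target RCF = 38,941.1 + 39,000 = 77,941.1 × g
N² = 77,941.1 / (14.6458 × 10⁻⁵) = 532,173,729
N ≈ √532,173,729 ≈ 23,068.9

N₂ ≈ 23070 RPM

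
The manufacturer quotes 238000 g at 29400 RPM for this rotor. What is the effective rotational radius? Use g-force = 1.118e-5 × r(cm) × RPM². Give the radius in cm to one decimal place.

RCF = 1.118 × 10⁻⁵ × r × N²
238000 = 1.118 × 10⁻⁵ × r × (29400)²
r = 238000 / (1.118 × 10⁻⁵ × 864,360,000) = 238000 / 9663.545 ≈ 24.629 cm

24.6 cm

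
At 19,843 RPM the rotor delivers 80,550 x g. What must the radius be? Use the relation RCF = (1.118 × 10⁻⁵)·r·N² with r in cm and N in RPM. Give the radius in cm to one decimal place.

RCF = 1.118 × 10⁻⁵ × r × N²
80550 = 1.118 × 10⁻⁵ × r × (19843)²
r = 80550 / (1.118 × 10⁻⁵ × 393,744,649) = 80550 / 4402.065 ≈ 18.298 cm

18.3 cm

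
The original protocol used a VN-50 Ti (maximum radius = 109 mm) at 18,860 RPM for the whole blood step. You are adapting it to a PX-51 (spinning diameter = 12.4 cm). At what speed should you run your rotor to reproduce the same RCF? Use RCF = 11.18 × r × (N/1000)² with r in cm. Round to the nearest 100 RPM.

Original rotor: r = 109 mm = 10.9 cm
RCF_original = 11.18 × 10.9 × (18.86)² = 11.18 × 10.9 × 355.6996 ≈ 43,346.3 × g
Your rotor: r = 12.4 / 2 = 6.2 cm
43,346.3 = 11.18 × 6.2 × (N/1000)²
(N/1000)² = 43,346.3 / 69.316 = 625.3434
N = 1000 × √625.3434 ≈ 25,006.9

≈ 25000 RPM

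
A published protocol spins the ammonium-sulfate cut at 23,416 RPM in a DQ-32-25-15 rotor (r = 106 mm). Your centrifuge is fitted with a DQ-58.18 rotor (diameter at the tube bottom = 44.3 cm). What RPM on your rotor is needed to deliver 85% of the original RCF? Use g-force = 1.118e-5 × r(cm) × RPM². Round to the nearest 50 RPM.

14950 RPM

Original rotor: r = 106 mm = 10.6 cm
RCF_original = 1.118 × 10⁻⁵ × 10.6 × (23416)² = 1.118 × 10⁻⁵ × 10.6 × 548,309,056 ≈ 64,979 × g
Target RCF = 0.85 × 64,979 ≈ 55,232.2 × g
Your rotor: r = 44.3 / 2 = 22.15 cm
55,232.2 = 1.118 × 10⁻⁵ × 22.15 × N²
N² = 55,232.2 / (24.7637 × 10⁻⁵) = 223,036,945
N ≈ √223,036,945 ≈ 14,934.4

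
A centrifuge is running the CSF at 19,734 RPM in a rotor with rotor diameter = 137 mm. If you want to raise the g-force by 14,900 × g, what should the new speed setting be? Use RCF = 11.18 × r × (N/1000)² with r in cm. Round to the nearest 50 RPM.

≈ 24150 RPM

r = 137 mm / 2 = 68.5 mm = 6.85 cm
Current RCF = 11.18 × 6.85 × (19.734)² = 11.18 × 6.85 × 389.430756 ≈ 29,823.8 × g
Target RCF = 29,823.8 + 14,900 = 44,723.8 × g
(N/1000)² = 44,723.8 / 76.583 = 583.9912
N = 1000 × √583.9912 ≈ 24,165.9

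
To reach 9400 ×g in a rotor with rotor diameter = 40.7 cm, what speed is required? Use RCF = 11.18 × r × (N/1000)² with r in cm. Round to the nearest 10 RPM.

N ≈ 6430 RPM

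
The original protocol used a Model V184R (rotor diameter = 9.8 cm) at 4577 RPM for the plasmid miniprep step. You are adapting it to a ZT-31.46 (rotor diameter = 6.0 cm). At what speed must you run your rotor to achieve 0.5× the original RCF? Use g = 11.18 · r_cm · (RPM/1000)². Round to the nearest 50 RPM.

4150 RPM

Original rotor: r = 9.8 / 2 = 4.9 cm
RCF = 11.18 × r × (N/1000)²
RCF_original = 11.18 × 4.9 × (4.577)² = 11.18 × 4.9 × 20.948929 ≈ 1,147.6 × g
Target RCF = 0.5 × 1,147.6 ≈ 573.8 × g
Your rotor: r = 6.0 / 2 = 3 cm
573.8 = 11.18 × 3 × (N/1000)²
(N/1000)² = 573.8 / 33.54 = 17.10793
N = 1000 × √17.10793 ≈ 4,136.2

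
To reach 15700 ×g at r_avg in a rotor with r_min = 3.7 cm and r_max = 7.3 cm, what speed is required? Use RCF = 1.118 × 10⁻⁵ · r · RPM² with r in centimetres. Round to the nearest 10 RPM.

r_avg = (3.7 + 7.3) / 2 = 5.5 cm
15,700 = 1.118 × 10⁻⁵ × 5.5 × N²
N² = 15,700 / (6.149 × 10⁻⁵) = 255,326,069
N ≈ √255,326,069 ≈ 15,978.9

N ≈ 15980 RPM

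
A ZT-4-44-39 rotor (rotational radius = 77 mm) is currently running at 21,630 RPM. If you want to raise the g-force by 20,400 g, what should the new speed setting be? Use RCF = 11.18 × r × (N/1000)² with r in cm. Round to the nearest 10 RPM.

N₂ ≈ 26550 RPM

r = 77 mm = 7.7 cm
Current RCF = 11.18 × 7.7 × (21.63)² = 11.18 × 7.7 × 467.8569 ≈ 40,275.9 × g
Target RCF = 40,275.9 + 20,400 = 60,675.9 × g
(N/1000)² = 60,675.9 / 86.086 = 704.8289
N = 1000 × √704.8289 ≈ 26,548.6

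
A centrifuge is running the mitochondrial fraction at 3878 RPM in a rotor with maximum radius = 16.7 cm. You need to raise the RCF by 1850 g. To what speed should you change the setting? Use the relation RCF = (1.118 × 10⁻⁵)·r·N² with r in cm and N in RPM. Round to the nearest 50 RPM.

N₂ ≈ 5000 RPM

Current RCF = 1.118 × 10⁻⁵ × 16.7 × (3878)² = 1.118 × 10⁻⁵ × 16.7 × 15,038,884 ≈ 2,807.8 × g
Target RCF = 2,807.8 + 1,850 = 4,657.8 × g
N² = 4,657.8 / (18.6706 × 10⁻⁵) = 24,947,243
N ≈ √24,947,243 ≈ 4,994.7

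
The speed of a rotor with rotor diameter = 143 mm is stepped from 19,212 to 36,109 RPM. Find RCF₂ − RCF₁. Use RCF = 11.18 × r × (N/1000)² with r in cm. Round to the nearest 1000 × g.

75000 × g

r = 143 mm / 2 = 71.5 mm = 7.15 cm
RCF₁ = 11.18 × 7.15 × (19.212)² = 11.18 × 7.15 × 369.100944 ≈ 29,504.8 × g
RCF₂ = 11.18 × 7.15 × (36.109)² = 11.18 × 7.15 × 1,303.859881 ≈ 104,226.6 × g
Increase = 104,226.6 − 29,504.8 = 74,721.8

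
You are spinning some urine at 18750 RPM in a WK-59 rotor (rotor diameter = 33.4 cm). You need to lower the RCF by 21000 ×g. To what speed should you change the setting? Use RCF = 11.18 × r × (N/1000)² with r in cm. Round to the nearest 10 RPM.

15460 RPM

r = 33.4 / 2 = 16.7 cm
Current RCF = 11.18 × 16.7 × (18.75)² = 11.18 × 16.7 × 351.5625 ≈ 65,638.8 × g
Target RCF = 65,638.8 − 21,000 = 44,638.8 × g
(N/1000)² = 44,638.8 / 186.706 = 239.086
N = 1000 × √239.086 ≈ 15,462.4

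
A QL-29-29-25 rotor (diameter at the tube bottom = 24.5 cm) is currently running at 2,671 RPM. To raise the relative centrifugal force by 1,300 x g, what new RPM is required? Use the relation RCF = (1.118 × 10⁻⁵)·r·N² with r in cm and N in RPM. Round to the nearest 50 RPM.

4100 RPM

r = 24.5 / 2 = 12.25 cm
Current RCF = 1.118 × 10⁻⁵ × 12.25 × (2671)² = 1.118 × 10⁻⁵ × 12.25 × 7,134,241 ≈ 977.1 × g
Target RCF = 977.1 + 1,300 = 2,277.1 × g
N² = 2,277.1 / (13.6955 × 10⁻⁵) = 16,626,629
N ≈ √16,626,629 ≈ 4,077.6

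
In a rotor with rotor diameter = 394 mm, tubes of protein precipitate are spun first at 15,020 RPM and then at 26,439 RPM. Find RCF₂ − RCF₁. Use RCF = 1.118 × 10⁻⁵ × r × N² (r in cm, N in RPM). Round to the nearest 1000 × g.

≈ 104000 ×g

r = 394 mm / 2 = 197 mm = 19.7 cm
RCF₁ = 1.118 × 10⁻⁵ × 19.7 × (15020)² = 1.118 × 10⁻⁵ × 19.7 × 225,600,400 ≈ 49,687.6 × g
RCF₂ = 1.118 × 10⁻⁵ × 19.7 × (26439)² = 1.118 × 10⁻⁵ × 19.7 × 699,020,721 ≈ 153,956.5 × g
Increase = 153,956.5 − 49,687.6 = 104,268.9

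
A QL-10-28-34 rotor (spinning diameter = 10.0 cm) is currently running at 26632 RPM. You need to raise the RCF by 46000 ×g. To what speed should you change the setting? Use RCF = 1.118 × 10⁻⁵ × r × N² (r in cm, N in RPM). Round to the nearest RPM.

39143 RPM

r = 10.0 / 2 = 5 cm
Current RCF = 1.118 × 10⁻⁵ × 5 × (26632)² = 1.118 × 10⁻⁵ × 5 × 709,263,424 ≈ 39,647.8 × g
Target RCF = 39,647.8 + 46,000 = 85,647.8 × g
N² = 85,647.8 / (5.59 × 10⁻⁵) = 1,532,161,002
N ≈ √1,532,161,002 ≈ 39,142.8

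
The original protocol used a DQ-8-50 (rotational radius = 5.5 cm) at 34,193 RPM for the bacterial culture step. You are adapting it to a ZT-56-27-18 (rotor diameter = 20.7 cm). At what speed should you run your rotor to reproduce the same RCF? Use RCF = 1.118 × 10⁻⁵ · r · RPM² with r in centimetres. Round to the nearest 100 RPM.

24900 RPM

RCF_original = 1.118 × 10⁻⁵ × 5.5 × (34193)² = 1.118 × 10⁻⁵ × 5.5 × 1,169,161,249 ≈ 71,891.7 × g
Your rotor: r = 20.7 / 2 = 10.35 cm
71,891.7 = 1.118 × 10⁻⁵ × 10.35 × N²
N² = 71,891.7 / (11.5713 × 10⁻⁵) = 621,293,200
N ≈ √621,293,200 ≈ 24,925.8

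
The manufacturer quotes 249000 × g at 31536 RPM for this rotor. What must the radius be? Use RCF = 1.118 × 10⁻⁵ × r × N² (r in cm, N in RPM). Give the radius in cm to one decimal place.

249000 = 1.118 × 10⁻⁵ × r × (31536)²
r = 249000 / (1.118 × 10⁻⁵ × 994,519,296) = 249000 / 11118.73 ≈ 22.395 cm

22.4 cm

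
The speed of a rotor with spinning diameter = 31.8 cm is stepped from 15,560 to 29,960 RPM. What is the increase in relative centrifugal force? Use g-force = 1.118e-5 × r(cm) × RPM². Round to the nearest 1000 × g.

≈ 117000 g

r = 31.8 / 2 = 15.9 cm
RCF₁ = 1.118 × 10⁻⁵ × 15.9 × (15560)² = 1.118 × 10⁻⁵ × 15.9 × 242,113,600 ≈ 43,038.6 × g
RCF₂ = 1.118 × 10⁻⁵ × 15.9 × (29960)² = 1.118 × 10⁻⁵ × 15.9 × 897,601,600 ≈ 159,559.5 × g
Increase = 159,559.5 − 43,038.6 = 116,520.9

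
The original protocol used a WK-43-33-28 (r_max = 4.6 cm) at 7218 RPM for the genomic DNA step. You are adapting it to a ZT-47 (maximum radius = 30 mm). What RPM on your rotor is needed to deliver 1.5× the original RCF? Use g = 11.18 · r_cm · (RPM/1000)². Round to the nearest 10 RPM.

≈ 10950 RPM

RCF = 11.18 × r × (N/1000)²
RCF_original = 11.18 × 4.6 × (7.218)² = 11.18 × 4.6 × 52.099524 ≈ 2,679.4 × g
Target RCF = 1.5 × 2,679.4 ≈ 4,019.1 × g
Your rotor: r = 30 mm = 3.0 cm
4,019.1 = 11.18 × 3 × (N/1000)²
(N/1000)² = 4,019.1 / 33.54 = 119.8301
N = 1000 × √119.8301 ≈ 10,946.7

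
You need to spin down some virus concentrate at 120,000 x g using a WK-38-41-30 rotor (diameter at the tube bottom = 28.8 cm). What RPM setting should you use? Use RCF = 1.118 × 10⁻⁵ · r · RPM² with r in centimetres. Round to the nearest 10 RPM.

r = 28.8 / 2 = 14.4 cm
120,000 = 1.118 × 10⁻⁵ × 14.4 × N²
N² = 120,000 / (16.0992 × 10⁻⁵) = 745,378,652
N ≈ √745,378,652 ≈ 27,301.6

N ≈ 27300 RPM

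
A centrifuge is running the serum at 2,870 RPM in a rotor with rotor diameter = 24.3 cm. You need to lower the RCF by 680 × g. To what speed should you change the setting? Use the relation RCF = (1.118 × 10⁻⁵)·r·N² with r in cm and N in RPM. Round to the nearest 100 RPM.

r = 24.3 / 2 = 12.15 cm
Current RCF = 1.118 × 10⁻⁵ × 12.15 × (2870)² = 1.118 × 10⁻⁵ × 12.15 × 8,236,900 ≈ 1,118.9 × g
Target RCF = 1,118.9 − 680 = 438.9 × g
N² = 438.9 / (13.5837 × 10⁻⁵) = 3,231,078
N ≈ √3,231,078 ≈ 1,797.5

≈ 1800 RPM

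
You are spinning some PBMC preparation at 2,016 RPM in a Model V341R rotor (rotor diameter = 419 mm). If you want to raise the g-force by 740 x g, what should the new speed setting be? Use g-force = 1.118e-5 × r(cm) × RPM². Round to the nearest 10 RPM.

N₂ ≈ 2690 RPM

r = 419 mm / 2 = 209.5 mm = 20.95 cm
Current RCF = 1.118 × 10⁻⁵ × 20.95 × (2016)² = 1.118 × 10⁻⁵ × 20.95 × 4,064,256 ≈ 951.9 × g
Target RCF = 951.9 + 740 = 1,691.9 × g
N² = 1,691.9 / (23.4221 × 10⁻⁵) = 7,223,520
N ≈ √7,223,520 ≈ 2,687.7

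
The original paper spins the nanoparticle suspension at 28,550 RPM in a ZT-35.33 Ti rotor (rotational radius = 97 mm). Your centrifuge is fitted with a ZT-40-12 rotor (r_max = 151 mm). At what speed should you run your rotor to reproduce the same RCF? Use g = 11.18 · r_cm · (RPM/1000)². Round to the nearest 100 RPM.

Original rotor: r = 97 mm = 9.7 cm
RCF = 11.18 × r × (N/1000)²
RCF_original = 11.18 × 9.7 × (28.55)² = 11.18 × 9.7 × 815.1025 ≈ 88,394.6 × g
Your rotor: r = 151 mm = 15.1 cm
88,394.6 = 11.18 × 15.1 × (N/1000)²
(N/1000)² = 88,394.6 / 168.818 = 523.6089
N = 1000 × √523.6089 ≈ 22,882.5

≈ 22900 RPM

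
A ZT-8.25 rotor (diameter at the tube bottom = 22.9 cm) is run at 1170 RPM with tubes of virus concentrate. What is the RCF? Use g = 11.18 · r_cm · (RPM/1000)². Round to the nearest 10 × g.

r = 22.9 / 2 = 11.45 cm
RCF = 11.18 × r × (N/1000)²
RCF = 11.18 × 11.45 × (1.17)² = 11.18 × 11.45 × 1.3689 ≈ 175.2 × g

180 g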